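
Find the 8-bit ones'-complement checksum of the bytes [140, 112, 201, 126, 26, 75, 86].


Sum = 766 mod 256 = 254
Complement = 1

1


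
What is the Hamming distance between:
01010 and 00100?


XOR: 01110
Count of 1s: 3

3


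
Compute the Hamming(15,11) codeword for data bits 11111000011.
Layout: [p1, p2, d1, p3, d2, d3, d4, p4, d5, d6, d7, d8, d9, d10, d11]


Parity bits: p1=1, p2=1, p3=1, p4=1

111111111000011


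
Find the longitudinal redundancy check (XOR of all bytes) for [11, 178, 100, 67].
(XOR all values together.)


XOR chain: 11 ^ 178 ^ 100 ^ 67 = 158

158


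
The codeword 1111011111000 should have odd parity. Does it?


Number of 1s: 9

Yes, parity is correct (9 ones)


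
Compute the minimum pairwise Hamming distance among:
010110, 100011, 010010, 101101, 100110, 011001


Comparing all pairs, minimum distance: 1
Can detect 0 errors, correct 0 errors

1


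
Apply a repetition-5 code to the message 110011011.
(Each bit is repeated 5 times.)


Each bit -> 5 copies

111111111100000000001111111111000001111111111


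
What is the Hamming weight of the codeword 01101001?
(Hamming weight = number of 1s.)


Counting 1s in 01101001

4


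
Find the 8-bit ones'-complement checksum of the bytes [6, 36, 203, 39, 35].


Sum = 319 mod 256 = 63
Complement = 192

192


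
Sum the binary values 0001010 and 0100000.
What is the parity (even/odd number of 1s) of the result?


0001010 = 10
0100000 = 32
Sum = 42 = 101010
1s count = 3

odd parity (3 ones in 101010)


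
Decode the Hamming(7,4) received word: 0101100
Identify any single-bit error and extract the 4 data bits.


Syndrome = 3: error at position 3

Data: 1100 (corrected bit 3)


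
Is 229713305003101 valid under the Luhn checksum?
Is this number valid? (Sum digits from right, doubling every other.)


Luhn sum = 43
43 mod 10 = 3

Invalid (Luhn sum mod 10 = 3)


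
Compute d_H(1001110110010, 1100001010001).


XOR: 0101111100011
Count of 1s: 8

8


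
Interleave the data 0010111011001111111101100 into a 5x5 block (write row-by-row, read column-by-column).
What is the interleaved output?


Matrix:
  00101
  11011
  00111
  11111
  01100
Read columns: 0101001011101110111011110

0101001011101110111011110


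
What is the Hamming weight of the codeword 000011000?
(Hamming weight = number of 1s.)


Counting 1s in 000011000

2


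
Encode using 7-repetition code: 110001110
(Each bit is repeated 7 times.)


Each bit -> 7 copies

111111111111110000000000000000000001111111111111111111110000000


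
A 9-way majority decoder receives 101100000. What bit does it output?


Ones: 3 out of 9
Threshold: 5

0 (3/9 voted 1)


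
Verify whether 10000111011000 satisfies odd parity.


Number of 1s: 6

No, parity error (6 ones)


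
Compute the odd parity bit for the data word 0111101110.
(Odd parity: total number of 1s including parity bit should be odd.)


Number of 1s in data: 7
Parity bit: 0

0


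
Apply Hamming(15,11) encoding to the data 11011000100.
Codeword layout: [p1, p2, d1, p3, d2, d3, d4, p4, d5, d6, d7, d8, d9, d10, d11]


Parity bits: p1=1, p2=0, p3=1, p4=0

101110101000100


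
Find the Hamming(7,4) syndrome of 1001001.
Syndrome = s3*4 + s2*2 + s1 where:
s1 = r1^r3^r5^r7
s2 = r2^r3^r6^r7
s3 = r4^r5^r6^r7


s1=0, s2=1, s3=0

Syndrome = 2 (error at position 2)


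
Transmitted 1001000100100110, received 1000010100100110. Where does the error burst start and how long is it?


XOR: 0001010000000000

Burst at position 3, length 3


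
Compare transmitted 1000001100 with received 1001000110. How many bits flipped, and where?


XOR: 0001001010

3 error(s) at position(s): 3, 6, 8


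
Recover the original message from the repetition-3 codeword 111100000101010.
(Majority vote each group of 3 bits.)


Groups: 111, 100, 000, 101, 010
Majority votes: 10010

10010


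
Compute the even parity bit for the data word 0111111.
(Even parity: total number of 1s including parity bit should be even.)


Number of 1s in data: 6
Parity bit: 0

0


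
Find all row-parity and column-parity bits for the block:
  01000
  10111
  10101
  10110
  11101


Row parities: 10110
Column parities: 00001

Row P: 10110, Col P: 00001, Corner: 1


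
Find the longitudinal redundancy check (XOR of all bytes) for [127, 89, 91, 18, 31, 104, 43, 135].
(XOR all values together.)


XOR chain: 127 ^ 89 ^ 91 ^ 18 ^ 31 ^ 104 ^ 43 ^ 135 = 180

180


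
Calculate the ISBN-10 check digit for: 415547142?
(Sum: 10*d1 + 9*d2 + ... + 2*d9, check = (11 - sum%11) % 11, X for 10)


Weighted sum: 203
203 mod 11 = 5

Check digit: 6


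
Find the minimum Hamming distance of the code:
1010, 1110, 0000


Comparing all pairs, minimum distance: 1
Can detect 0 errors, correct 0 errors

1


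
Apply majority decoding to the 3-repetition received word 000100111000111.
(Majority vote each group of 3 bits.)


Groups: 000, 100, 111, 000, 111
Majority votes: 00101

00101


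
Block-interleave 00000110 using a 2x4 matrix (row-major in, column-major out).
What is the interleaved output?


Matrix:
  0000
  0110
Read columns: 00010100

00010100


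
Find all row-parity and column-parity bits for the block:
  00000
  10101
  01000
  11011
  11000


Row parities: 01100
Column parities: 11110

Row P: 01100, Col P: 11110, Corner: 0


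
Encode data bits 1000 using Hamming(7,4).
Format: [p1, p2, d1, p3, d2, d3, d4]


Parity bits: p1=1, p2=1, p3=0

1110000


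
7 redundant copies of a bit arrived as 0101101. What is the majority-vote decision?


Ones: 4 out of 7
Threshold: 4

1 (4/7 voted 1)


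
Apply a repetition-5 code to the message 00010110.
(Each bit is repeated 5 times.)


Each bit -> 5 copies

0000000000000001111100000111111111100000


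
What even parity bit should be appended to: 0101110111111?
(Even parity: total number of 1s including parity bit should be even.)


Number of 1s in data: 10
Parity bit: 0

0


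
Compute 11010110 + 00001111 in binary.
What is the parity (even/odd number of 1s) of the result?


11010110 = 214
00001111 = 15
Sum = 229 = 11100101
1s count = 5

odd parity (5 ones in 11100101)


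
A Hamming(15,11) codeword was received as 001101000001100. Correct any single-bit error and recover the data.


Syndrome = 0: no error detected

Data: 10100001100 (no errors)


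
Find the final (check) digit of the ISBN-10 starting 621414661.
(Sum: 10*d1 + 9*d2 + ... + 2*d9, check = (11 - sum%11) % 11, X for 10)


Weighted sum: 184
184 mod 11 = 8

Check digit: 3


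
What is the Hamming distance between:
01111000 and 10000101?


XOR: 11111101
Count of 1s: 7

7


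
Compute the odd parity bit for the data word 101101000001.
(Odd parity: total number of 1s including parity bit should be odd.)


Number of 1s in data: 5
Parity bit: 0

0


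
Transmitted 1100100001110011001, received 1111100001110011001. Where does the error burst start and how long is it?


XOR: 0011000000000000000

Burst at position 2, length 2


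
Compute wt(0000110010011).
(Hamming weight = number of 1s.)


Counting 1s in 0000110010011

5


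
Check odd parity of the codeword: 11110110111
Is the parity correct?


Number of 1s: 9

Yes, parity is correct (9 ones)


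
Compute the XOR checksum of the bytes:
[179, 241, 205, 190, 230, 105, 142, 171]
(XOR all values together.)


XOR chain: 179 ^ 241 ^ 205 ^ 190 ^ 230 ^ 105 ^ 142 ^ 171 = 155

155


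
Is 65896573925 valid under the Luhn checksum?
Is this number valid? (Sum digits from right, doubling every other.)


Luhn sum = 62
62 mod 10 = 2

Invalid (Luhn sum mod 10 = 2)


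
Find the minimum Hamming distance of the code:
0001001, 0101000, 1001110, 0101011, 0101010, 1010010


Comparing all pairs, minimum distance: 1
Can detect 0 errors, correct 0 errors

1


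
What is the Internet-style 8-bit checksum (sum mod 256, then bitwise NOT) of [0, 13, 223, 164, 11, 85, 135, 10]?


Sum = 641 mod 256 = 129
Complement = 126

126


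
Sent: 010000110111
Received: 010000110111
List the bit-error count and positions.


XOR: 000000000000

0 errors (received matches sent)


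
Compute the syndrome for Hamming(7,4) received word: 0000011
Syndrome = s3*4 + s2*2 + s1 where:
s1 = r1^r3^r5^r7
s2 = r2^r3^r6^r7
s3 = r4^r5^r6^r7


s1=1, s2=0, s3=0

Syndrome = 1 (error at position 1)


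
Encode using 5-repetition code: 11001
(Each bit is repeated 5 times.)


Each bit -> 5 copies

1111111111000000000011111


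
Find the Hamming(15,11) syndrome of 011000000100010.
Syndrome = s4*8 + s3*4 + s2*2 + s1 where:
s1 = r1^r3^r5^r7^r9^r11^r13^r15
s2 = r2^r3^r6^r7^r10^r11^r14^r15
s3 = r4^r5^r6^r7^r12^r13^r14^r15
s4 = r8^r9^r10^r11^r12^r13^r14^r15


s1=1, s2=0, s3=1, s4=0

Syndrome = 5 (error at position 5)


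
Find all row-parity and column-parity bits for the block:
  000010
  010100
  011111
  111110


Row parities: 1011
Column parities: 110111

Row P: 1011, Col P: 110111, Corner: 1


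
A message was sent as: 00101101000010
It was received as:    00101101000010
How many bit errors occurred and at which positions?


XOR: 00000000000000

0 errors (received matches sent)


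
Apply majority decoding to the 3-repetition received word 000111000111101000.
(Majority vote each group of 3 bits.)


Groups: 000, 111, 000, 111, 101, 000
Majority votes: 010110

010110


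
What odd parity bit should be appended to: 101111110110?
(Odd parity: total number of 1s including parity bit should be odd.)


Number of 1s in data: 9
Parity bit: 0

0


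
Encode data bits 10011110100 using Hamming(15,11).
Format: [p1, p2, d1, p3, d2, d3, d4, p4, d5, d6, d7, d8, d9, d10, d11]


Parity bits: p1=1, p2=0, p3=0, p4=0

101000101110100


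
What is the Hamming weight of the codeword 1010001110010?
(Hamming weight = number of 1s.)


Counting 1s in 1010001110010

6


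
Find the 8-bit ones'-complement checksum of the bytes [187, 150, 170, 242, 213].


Sum = 962 mod 256 = 194
Complement = 61

61


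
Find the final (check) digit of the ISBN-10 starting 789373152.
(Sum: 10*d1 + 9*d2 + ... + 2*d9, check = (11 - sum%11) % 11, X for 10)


Weighted sum: 315
315 mod 11 = 7

Check digit: 4


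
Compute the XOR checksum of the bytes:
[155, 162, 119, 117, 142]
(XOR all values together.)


XOR chain: 155 ^ 162 ^ 119 ^ 117 ^ 142 = 181

181


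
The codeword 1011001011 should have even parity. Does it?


Number of 1s: 6

Yes, parity is correct (6 ones)


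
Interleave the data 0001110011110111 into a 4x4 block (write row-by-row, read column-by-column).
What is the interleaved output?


Matrix:
  0001
  1100
  1111
  0111
Read columns: 0110011100111011

0110011100111011


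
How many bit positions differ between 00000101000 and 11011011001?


XOR: 11011110001
Count of 1s: 7

7


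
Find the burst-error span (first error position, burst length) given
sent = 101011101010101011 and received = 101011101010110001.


XOR: 000000000000011010

Burst at position 13, length 4


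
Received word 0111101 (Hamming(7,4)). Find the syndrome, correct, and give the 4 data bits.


Syndrome = 7: error at position 7

Data: 1100 (corrected bit 7)


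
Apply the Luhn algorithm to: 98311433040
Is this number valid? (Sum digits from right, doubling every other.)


Luhn sum = 47
47 mod 10 = 7

Invalid (Luhn sum mod 10 = 7)


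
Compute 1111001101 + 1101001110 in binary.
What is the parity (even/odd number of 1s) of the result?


1111001101 = 973
1101001110 = 846
Sum = 1819 = 11100011011
1s count = 7

odd parity (7 ones in 11100011011)


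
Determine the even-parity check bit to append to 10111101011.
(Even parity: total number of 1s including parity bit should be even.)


Number of 1s in data: 8
Parity bit: 0

0


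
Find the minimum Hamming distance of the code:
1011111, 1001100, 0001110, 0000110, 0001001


Comparing all pairs, minimum distance: 1
Can detect 0 errors, correct 0 errors

1


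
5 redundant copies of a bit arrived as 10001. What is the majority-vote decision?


Ones: 2 out of 5
Threshold: 3

0 (2/5 voted 1)


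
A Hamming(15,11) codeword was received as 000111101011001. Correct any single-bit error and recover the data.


Syndrome = 1: error at position 1

Data: 01111011001 (corrected bit 1)


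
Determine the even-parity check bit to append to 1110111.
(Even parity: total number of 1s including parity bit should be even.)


Number of 1s in data: 6
Parity bit: 0

0


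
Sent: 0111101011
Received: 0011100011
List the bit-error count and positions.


XOR: 0100001000

2 error(s) at position(s): 1, 6


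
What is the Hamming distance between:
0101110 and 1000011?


XOR: 1101101
Count of 1s: 5

5


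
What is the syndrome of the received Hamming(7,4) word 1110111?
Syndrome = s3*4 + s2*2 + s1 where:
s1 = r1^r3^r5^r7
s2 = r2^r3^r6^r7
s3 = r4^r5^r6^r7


s1=0, s2=0, s3=1

Syndrome = 4 (error at position 4)


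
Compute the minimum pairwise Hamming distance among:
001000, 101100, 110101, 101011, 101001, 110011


Comparing all pairs, minimum distance: 1
Can detect 0 errors, correct 0 errors

1


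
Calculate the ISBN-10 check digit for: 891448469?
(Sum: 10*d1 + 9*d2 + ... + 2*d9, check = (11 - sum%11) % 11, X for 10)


Weighted sum: 313
313 mod 11 = 5

Check digit: 6


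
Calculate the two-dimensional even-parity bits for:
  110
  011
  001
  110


Row parities: 0010
Column parities: 010

Row P: 0010, Col P: 010, Corner: 1


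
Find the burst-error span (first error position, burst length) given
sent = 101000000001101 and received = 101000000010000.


XOR: 000000000011101

Burst at position 10, length 5


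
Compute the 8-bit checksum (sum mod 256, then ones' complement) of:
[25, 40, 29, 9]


Sum = 103 mod 256 = 103
Complement = 152

152


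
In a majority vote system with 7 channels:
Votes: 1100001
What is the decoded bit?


Ones: 3 out of 7
Threshold: 4

0 (3/7 voted 1)


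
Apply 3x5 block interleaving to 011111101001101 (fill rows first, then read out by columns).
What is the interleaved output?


Matrix:
  01111
  11010
  01101
Read columns: 010111101110101

010111101110101


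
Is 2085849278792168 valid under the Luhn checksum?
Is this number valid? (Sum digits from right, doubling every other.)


Luhn sum = 81
81 mod 10 = 1

Invalid (Luhn sum mod 10 = 1)


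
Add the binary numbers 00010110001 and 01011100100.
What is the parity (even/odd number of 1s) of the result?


00010110001 = 177
01011100100 = 740
Sum = 917 = 1110010101
1s count = 6

even parity (6 ones in 1110010101)


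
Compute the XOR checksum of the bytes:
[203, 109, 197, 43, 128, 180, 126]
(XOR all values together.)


XOR chain: 203 ^ 109 ^ 197 ^ 43 ^ 128 ^ 180 ^ 126 = 2

2


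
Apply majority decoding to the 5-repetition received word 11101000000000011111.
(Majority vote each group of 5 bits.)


Groups: 11101, 00000, 00000, 11111
Majority votes: 1001

1001


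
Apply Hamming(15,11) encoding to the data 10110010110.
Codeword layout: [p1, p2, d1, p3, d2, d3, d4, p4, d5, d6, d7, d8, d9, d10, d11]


Parity bits: p1=0, p2=1, p3=0, p4=1

011001110010110


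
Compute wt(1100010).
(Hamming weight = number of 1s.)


Counting 1s in 1100010

3


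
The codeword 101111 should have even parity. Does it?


Number of 1s: 5

No, parity error (5 ones)


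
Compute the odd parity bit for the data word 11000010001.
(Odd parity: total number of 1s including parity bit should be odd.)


Number of 1s in data: 4
Parity bit: 1

1


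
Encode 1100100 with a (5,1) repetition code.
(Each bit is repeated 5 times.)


Each bit -> 5 copies

11111111110000000000111110000000000


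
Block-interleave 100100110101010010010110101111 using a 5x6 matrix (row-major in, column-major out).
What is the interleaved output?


Matrix:
  100100
  110101
  010010
  010110
  101111
Read columns: 110010111000001110110011101001

110010111000001110110011101001


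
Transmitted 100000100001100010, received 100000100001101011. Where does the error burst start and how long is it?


XOR: 000000000000001001

Burst at position 14, length 4


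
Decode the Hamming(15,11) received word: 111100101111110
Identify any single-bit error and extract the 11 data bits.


Syndrome = 4: error at position 4

Data: 10011111110 (corrected bit 4)


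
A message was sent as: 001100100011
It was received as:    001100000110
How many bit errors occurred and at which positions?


XOR: 000000100101

3 error(s) at position(s): 6, 9, 11


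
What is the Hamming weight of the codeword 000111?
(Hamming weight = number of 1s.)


Counting 1s in 000111

3


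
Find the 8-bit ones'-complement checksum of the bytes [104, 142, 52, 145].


Sum = 443 mod 256 = 187
Complement = 68

68


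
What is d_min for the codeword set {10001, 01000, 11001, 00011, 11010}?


Comparing all pairs, minimum distance: 1
Can detect 0 errors, correct 0 errors

1


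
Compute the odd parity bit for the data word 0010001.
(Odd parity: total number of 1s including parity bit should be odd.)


Number of 1s in data: 2
Parity bit: 1

1


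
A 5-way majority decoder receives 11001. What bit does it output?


Ones: 3 out of 5
Threshold: 3

1 (3/5 voted 1)


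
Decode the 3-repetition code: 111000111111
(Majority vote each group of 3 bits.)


Groups: 111, 000, 111, 111
Majority votes: 1011

1011


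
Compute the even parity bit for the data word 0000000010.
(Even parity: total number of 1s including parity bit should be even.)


Number of 1s in data: 1
Parity bit: 1

1


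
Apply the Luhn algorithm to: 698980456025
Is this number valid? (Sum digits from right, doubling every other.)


Luhn sum = 60
60 mod 10 = 0

Valid (Luhn sum mod 10 = 0)


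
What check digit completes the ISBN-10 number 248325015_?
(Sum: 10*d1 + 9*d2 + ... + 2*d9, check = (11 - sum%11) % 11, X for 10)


Weighted sum: 191
191 mod 11 = 4

Check digit: 7


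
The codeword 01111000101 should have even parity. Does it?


Number of 1s: 6

Yes, parity is correct (6 ones)


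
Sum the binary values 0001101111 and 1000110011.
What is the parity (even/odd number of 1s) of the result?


0001101111 = 111
1000110011 = 563
Sum = 674 = 1010100010
1s count = 4

even parity (4 ones in 1010100010)


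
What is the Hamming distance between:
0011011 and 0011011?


XOR: 0000000
Count of 1s: 0

0


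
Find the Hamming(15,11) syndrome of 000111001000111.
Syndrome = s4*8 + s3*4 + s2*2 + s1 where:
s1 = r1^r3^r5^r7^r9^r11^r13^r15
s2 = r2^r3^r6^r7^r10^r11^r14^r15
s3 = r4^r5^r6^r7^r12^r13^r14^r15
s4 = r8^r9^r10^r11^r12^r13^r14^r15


s1=0, s2=1, s3=0, s4=0

Syndrome = 2 (error at position 2)


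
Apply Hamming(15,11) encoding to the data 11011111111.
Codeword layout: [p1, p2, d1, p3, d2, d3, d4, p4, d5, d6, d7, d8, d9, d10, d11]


Parity bits: p1=1, p2=0, p3=0, p4=1

101010111111111


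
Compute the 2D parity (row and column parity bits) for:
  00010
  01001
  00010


Row parities: 101
Column parities: 01001

Row P: 101, Col P: 01001, Corner: 0


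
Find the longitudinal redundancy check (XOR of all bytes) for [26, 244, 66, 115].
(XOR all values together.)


XOR chain: 26 ^ 244 ^ 66 ^ 115 = 223

223


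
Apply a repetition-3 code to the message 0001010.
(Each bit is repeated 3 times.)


Each bit -> 3 copies

000000000111000111000


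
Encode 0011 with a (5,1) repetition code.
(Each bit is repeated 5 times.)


Each bit -> 5 copies

00000000001111111111


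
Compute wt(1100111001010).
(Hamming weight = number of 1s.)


Counting 1s in 1100111001010

7


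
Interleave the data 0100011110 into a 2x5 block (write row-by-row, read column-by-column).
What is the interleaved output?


Matrix:
  01000
  11110
Read columns: 0111010100

0111010100


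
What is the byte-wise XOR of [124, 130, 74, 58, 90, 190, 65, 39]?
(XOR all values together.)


XOR chain: 124 ^ 130 ^ 74 ^ 58 ^ 90 ^ 190 ^ 65 ^ 39 = 12

12


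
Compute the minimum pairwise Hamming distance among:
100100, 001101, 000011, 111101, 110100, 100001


Comparing all pairs, minimum distance: 1
Can detect 0 errors, correct 0 errors

1


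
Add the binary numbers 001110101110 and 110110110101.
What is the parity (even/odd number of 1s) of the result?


001110101110 = 942
110110110101 = 3509
Sum = 4451 = 1000101100011
1s count = 6

even parity (6 ones in 1000101100011)


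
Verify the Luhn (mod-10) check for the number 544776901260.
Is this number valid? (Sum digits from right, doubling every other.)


Luhn sum = 47
47 mod 10 = 7

Invalid (Luhn sum mod 10 = 7)


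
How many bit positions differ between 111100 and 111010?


XOR: 000110
Count of 1s: 2

2


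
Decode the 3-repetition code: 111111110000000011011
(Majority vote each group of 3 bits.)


Groups: 111, 111, 110, 000, 000, 011, 011
Majority votes: 1110011

1110011


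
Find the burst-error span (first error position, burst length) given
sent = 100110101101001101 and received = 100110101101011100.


XOR: 000000000000010001

Burst at position 13, length 5


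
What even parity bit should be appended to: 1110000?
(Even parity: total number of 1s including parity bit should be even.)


Number of 1s in data: 3
Parity bit: 1

1


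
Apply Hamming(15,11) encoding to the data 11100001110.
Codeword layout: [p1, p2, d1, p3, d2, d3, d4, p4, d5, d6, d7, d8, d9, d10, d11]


Parity bits: p1=1, p2=1, p3=1, p4=1

111111010001110


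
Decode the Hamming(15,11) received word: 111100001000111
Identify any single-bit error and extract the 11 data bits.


Syndrome = 1: error at position 1

Data: 10001000111 (corrected bit 1)


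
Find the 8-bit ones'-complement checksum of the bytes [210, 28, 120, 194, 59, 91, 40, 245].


Sum = 987 mod 256 = 219
Complement = 36

36


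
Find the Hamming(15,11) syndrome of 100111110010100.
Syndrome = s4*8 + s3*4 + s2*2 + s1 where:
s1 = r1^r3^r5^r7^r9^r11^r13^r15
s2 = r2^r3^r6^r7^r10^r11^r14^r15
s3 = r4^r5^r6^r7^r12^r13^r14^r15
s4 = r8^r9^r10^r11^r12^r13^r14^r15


s1=1, s2=1, s3=1, s4=1

Syndrome = 15 (error at position 15)


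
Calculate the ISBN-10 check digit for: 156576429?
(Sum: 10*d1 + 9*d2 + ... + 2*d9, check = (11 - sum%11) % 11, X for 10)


Weighted sum: 250
250 mod 11 = 8

Check digit: 3


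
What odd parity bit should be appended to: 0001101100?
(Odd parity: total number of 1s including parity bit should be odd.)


Number of 1s in data: 4
Parity bit: 1

1


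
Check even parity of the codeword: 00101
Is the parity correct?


Number of 1s: 2

Yes, parity is correct (2 ones)


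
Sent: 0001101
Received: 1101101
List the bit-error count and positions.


XOR: 1100000

2 error(s) at position(s): 0, 1


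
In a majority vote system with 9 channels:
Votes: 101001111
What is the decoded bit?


Ones: 6 out of 9
Threshold: 5

1 (6/9 voted 1)


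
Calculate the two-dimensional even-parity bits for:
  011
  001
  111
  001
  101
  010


Row parities: 011101
Column parities: 011

Row P: 011101, Col P: 011, Corner: 0


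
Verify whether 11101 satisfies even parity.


Number of 1s: 4

Yes, parity is correct (4 ones)


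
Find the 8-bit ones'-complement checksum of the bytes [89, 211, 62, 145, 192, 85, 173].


Sum = 957 mod 256 = 189
Complement = 66

66


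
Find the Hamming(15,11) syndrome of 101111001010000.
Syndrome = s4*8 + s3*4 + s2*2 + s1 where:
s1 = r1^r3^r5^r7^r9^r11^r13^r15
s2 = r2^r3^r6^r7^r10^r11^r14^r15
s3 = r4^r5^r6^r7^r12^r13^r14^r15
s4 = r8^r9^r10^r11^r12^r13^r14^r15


s1=1, s2=1, s3=1, s4=0

Syndrome = 7 (error at position 7)


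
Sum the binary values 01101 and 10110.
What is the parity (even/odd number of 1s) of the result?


01101 = 13
10110 = 22
Sum = 35 = 100011
1s count = 3

odd parity (3 ones in 100011)


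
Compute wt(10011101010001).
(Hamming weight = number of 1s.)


Counting 1s in 10011101010001

7


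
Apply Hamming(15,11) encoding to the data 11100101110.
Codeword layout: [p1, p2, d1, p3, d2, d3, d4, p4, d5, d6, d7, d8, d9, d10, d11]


Parity bits: p1=1, p2=0, p3=1, p4=0

101111000101110


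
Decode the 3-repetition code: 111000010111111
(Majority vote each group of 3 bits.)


Groups: 111, 000, 010, 111, 111
Majority votes: 10011

10011


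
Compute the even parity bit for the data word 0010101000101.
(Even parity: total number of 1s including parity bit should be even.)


Number of 1s in data: 5
Parity bit: 1

1


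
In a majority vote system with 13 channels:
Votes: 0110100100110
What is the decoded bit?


Ones: 6 out of 13
Threshold: 7

0 (6/13 voted 1)


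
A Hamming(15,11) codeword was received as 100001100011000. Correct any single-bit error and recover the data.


Syndrome = 7: error at position 7

Data: 00100011000 (corrected bit 7)


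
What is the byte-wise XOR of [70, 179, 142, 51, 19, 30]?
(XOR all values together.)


XOR chain: 70 ^ 179 ^ 142 ^ 51 ^ 19 ^ 30 = 69

69


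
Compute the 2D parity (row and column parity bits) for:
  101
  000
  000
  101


Row parities: 0000
Column parities: 000

Row P: 0000, Col P: 000, Corner: 0


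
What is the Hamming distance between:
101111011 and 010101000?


XOR: 111010011
Count of 1s: 6

6


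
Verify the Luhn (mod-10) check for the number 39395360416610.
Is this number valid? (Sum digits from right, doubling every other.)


Luhn sum = 57
57 mod 10 = 7

Invalid (Luhn sum mod 10 = 7)


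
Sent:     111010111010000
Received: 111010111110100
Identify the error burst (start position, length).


XOR: 000000000100100

Burst at position 9, length 4


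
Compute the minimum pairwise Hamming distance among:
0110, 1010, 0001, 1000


Comparing all pairs, minimum distance: 1
Can detect 0 errors, correct 0 errors

1


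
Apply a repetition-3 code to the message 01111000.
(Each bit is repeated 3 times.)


Each bit -> 3 copies

000111111111111000000000


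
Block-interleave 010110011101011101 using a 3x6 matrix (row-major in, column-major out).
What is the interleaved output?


Matrix:
  010110
  011101
  011101
Read columns: 000111011111100011

000111011111100011


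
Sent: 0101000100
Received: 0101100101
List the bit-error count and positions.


XOR: 0000100001

2 error(s) at position(s): 4, 9


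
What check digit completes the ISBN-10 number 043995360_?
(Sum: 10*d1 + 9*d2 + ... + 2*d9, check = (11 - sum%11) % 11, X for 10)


Weighted sum: 232
232 mod 11 = 1

Check digit: X


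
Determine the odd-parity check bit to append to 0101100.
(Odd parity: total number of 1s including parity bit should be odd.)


Number of 1s in data: 3
Parity bit: 0

0


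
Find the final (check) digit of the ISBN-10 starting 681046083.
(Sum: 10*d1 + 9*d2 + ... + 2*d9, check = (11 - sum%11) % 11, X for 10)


Weighted sum: 224
224 mod 11 = 4

Check digit: 7


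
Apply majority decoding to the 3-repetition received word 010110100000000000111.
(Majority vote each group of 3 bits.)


Groups: 010, 110, 100, 000, 000, 000, 111
Majority votes: 0100001

0100001


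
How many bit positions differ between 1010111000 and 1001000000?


XOR: 0011111000
Count of 1s: 5

5


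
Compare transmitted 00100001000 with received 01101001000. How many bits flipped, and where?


XOR: 01001000000

2 error(s) at position(s): 1, 4


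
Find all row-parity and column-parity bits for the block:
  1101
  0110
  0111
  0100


Row parities: 1011
Column parities: 1000

Row P: 1011, Col P: 1000, Corner: 1


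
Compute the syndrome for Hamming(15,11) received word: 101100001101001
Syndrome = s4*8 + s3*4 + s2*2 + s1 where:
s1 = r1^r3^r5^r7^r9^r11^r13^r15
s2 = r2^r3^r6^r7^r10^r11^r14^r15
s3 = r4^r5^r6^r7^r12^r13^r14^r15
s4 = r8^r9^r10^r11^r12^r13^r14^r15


s1=0, s2=1, s3=1, s4=0

Syndrome = 6 (error at position 6)


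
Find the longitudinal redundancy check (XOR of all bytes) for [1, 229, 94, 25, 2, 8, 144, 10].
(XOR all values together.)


XOR chain: 1 ^ 229 ^ 94 ^ 25 ^ 2 ^ 8 ^ 144 ^ 10 = 51

51


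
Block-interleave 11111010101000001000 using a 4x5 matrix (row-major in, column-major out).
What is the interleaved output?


Matrix:
  11111
  01010
  10000
  01000
Read columns: 10101101100011001000

10101101100011001000


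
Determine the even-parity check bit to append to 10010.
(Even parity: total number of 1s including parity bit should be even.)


Number of 1s in data: 2
Parity bit: 0

0


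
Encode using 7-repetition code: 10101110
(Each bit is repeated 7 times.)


Each bit -> 7 copies

11111110000000111111100000001111111111111111111110000000


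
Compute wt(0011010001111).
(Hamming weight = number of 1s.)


Counting 1s in 0011010001111

7


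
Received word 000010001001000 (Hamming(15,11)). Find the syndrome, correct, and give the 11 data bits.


Syndrome = 0: no error detected

Data: 01001001000 (no errors)


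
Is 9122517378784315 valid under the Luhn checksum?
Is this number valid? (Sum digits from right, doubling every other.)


Luhn sum = 70
70 mod 10 = 0

Valid (Luhn sum mod 10 = 0)


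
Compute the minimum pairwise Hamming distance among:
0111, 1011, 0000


Comparing all pairs, minimum distance: 2
Can detect 1 errors, correct 0 errors

2


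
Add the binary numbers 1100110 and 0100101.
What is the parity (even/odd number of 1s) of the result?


1100110 = 102
0100101 = 37
Sum = 139 = 10001011
1s count = 4

even parity (4 ones in 10001011)


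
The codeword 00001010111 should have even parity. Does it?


Number of 1s: 5

No, parity error (5 ones)


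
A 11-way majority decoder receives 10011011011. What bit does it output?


Ones: 7 out of 11
Threshold: 6

1 (7/11 voted 1)


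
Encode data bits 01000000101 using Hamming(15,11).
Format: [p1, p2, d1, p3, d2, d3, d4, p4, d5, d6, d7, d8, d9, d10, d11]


Parity bits: p1=1, p2=1, p3=1, p4=0

110110000000101


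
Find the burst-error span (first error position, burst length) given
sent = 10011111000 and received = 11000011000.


XOR: 01011100000

Burst at position 1, length 5


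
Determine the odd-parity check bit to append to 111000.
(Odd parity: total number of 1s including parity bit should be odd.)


Number of 1s in data: 3
Parity bit: 0

0


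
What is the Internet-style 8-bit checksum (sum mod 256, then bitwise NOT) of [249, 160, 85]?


Sum = 494 mod 256 = 238
Complement = 17

17


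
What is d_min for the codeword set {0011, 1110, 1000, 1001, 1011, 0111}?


Comparing all pairs, minimum distance: 1
Can detect 0 errors, correct 0 errors

1


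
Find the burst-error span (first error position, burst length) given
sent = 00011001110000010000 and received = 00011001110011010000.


XOR: 00000000000011000000

Burst at position 12, length 2


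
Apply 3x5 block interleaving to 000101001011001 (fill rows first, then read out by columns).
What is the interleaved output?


Matrix:
  00010
  10010
  11001
Read columns: 011001000110001

011001000110001


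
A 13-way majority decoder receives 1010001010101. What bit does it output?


Ones: 6 out of 13
Threshold: 7

0 (6/13 voted 1)


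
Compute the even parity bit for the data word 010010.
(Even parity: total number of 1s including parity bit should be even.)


Number of 1s in data: 2
Parity bit: 0

0


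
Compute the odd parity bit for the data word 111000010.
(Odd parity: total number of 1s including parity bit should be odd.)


Number of 1s in data: 4
Parity bit: 1

1


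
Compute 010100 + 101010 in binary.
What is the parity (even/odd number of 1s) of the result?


010100 = 20
101010 = 42
Sum = 62 = 111110
1s count = 5

odd parity (5 ones in 111110)


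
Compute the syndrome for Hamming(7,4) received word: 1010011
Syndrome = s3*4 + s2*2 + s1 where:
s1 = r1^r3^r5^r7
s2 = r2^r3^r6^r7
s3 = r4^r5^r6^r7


s1=1, s2=1, s3=0

Syndrome = 3 (error at position 3)


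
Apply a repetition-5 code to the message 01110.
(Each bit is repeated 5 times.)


Each bit -> 5 copies

0000011111111111111100000


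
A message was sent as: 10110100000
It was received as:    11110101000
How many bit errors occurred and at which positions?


XOR: 01000001000

2 error(s) at position(s): 1, 7


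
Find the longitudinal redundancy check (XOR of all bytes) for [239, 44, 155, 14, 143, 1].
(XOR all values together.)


XOR chain: 239 ^ 44 ^ 155 ^ 14 ^ 143 ^ 1 = 216

216


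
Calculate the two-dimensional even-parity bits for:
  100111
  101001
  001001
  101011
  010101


Row parities: 01001
Column parities: 111001

Row P: 01001, Col P: 111001, Corner: 0


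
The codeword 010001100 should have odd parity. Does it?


Number of 1s: 3

Yes, parity is correct (3 ones)


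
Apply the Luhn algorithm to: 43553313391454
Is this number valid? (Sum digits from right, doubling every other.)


Luhn sum = 57
57 mod 10 = 7

Invalid (Luhn sum mod 10 = 7)


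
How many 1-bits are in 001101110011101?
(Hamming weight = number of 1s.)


Counting 1s in 001101110011101

9


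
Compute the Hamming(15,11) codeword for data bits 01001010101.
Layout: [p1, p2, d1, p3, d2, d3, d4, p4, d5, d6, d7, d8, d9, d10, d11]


Parity bits: p1=1, p2=0, p3=1, p4=0

100110001010101


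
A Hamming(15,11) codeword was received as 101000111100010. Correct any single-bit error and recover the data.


Syndrome = 0: no error detected

Data: 10011100010 (no errors)


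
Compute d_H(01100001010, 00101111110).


XOR: 01001110100
Count of 1s: 5

5


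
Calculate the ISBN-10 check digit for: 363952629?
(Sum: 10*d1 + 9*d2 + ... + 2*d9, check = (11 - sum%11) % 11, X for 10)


Weighted sum: 259
259 mod 11 = 6

Check digit: 5


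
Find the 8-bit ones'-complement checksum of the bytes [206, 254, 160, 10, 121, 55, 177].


Sum = 983 mod 256 = 215
Complement = 40

40


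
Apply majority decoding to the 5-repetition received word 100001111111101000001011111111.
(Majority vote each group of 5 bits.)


Groups: 10000, 11111, 11101, 00000, 10111, 11111
Majority votes: 011011

011011


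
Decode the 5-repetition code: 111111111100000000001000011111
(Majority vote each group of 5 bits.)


Groups: 11111, 11111, 00000, 00000, 10000, 11111
Majority votes: 110001

110001


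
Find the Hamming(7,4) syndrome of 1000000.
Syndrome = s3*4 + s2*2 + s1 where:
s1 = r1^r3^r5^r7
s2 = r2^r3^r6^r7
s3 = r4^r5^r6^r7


s1=1, s2=0, s3=0

Syndrome = 1 (error at position 1)


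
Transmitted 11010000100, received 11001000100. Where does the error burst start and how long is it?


XOR: 00011000000

Burst at position 3, length 2


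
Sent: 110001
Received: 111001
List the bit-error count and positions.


XOR: 001000

1 error(s) at position(s): 2


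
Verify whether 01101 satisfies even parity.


Number of 1s: 3

No, parity error (3 ones)


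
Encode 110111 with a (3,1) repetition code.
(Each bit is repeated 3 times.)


Each bit -> 3 copies

111111000111111111


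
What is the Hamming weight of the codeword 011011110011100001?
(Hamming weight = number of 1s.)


Counting 1s in 011011110011100001

10


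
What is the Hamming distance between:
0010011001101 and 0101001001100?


XOR: 0111010000001
Count of 1s: 5

5


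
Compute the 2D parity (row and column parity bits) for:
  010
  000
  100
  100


Row parities: 1011
Column parities: 010

Row P: 1011, Col P: 010, Corner: 1


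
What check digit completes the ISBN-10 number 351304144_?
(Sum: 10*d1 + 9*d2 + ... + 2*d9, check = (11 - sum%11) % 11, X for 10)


Weighted sum: 148
148 mod 11 = 5

Check digit: 6


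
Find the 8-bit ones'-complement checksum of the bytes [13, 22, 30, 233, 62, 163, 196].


Sum = 719 mod 256 = 207
Complement = 48

48


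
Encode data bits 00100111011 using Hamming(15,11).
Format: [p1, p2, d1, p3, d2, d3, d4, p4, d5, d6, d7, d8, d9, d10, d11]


Parity bits: p1=0, p2=1, p3=0, p4=1

010001010111011


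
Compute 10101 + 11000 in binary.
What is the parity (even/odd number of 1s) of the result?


10101 = 21
11000 = 24
Sum = 45 = 101101
1s count = 4

even parity (4 ones in 101101)


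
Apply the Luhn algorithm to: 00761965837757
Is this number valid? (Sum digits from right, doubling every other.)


Luhn sum = 60
60 mod 10 = 0

Valid (Luhn sum mod 10 = 0)


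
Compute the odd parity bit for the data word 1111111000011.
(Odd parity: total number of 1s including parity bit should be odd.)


Number of 1s in data: 9
Parity bit: 0

0


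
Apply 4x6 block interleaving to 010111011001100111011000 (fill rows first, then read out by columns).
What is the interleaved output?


Matrix:
  010111
  011001
  100111
  011000
Read columns: 001011010101101010101110

001011010101101010101110


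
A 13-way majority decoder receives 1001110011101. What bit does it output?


Ones: 8 out of 13
Threshold: 7

1 (8/13 voted 1)


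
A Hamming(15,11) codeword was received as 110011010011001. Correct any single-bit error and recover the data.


Syndrome = 0: no error detected

Data: 01100011001 (no errors)


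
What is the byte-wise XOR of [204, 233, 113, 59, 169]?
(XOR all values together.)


XOR chain: 204 ^ 233 ^ 113 ^ 59 ^ 169 = 198

198


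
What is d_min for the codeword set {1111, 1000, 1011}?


Comparing all pairs, minimum distance: 1
Can detect 0 errors, correct 0 errors

1


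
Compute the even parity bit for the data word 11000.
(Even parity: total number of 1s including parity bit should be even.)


Number of 1s in data: 2
Parity bit: 0

0


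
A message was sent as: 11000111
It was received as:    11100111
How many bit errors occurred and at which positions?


XOR: 00100000

1 error(s) at position(s): 2


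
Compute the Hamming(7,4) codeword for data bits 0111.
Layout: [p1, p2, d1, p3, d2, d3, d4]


Parity bits: p1=0, p2=0, p3=1

0001111


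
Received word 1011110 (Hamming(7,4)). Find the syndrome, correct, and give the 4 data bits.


Syndrome = 5: error at position 5

Data: 1010 (corrected bit 5)


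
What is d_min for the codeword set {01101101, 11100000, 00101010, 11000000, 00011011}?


Comparing all pairs, minimum distance: 1
Can detect 0 errors, correct 0 errors

1


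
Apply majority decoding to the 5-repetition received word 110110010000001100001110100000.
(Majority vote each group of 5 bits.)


Groups: 11011, 00100, 00001, 10000, 11101, 00000
Majority votes: 100010

100010


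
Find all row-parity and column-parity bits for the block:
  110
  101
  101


Row parities: 000
Column parities: 110

Row P: 000, Col P: 110, Corner: 0


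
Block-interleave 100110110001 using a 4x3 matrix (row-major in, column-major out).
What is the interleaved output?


Matrix:
  100
  110
  110
  001
Read columns: 111001100001

111001100001


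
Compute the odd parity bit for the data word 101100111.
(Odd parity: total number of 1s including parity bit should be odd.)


Number of 1s in data: 6
Parity bit: 1

1


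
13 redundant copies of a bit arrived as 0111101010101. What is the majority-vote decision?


Ones: 8 out of 13
Threshold: 7

1 (8/13 voted 1)


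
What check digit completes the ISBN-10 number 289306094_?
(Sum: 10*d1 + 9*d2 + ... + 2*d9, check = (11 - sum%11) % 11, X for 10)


Weighted sum: 250
250 mod 11 = 8

Check digit: 3


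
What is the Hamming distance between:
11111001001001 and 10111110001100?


XOR: 01000111000101
Count of 1s: 6

6
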